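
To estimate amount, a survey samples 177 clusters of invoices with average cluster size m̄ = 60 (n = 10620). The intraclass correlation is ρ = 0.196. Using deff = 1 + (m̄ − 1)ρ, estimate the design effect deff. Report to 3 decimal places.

12.564

deff = 1 + (60 − 1)·0.196 = 1 + 11.564 = 12.564.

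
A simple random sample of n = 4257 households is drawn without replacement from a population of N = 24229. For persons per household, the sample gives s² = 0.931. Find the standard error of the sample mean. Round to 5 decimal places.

Under SRS without replacement, Var(ȳ) = (1 − f)·s²/n with f = n/N = 4257/24229 = 0.17569854.
Var(ȳ) = (1 − 0.17569854)·0.931/4257 = 0.82430146·2.1869861 × 10^-4 = 1.8027359 × 10^-4.
SE(ȳ) = √(1.8027359 × 10^-4) = 0.01343.

0.01343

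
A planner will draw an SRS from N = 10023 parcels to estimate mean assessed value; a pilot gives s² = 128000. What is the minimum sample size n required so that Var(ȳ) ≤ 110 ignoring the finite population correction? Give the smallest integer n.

Without fpc, n₀ = s²/D = 128000/110 = 1163.6364.
Rounding up, n = 1164.

1164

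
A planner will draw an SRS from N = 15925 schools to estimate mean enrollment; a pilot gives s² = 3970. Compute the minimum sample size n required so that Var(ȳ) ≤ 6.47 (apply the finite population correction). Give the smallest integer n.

Without fpc, n₀ = s²/D = 3970/6.47 = 613.6012.
With fpc, (1 − n/N)·s²/n ≤ D requires n ≥ n₀/(1 + n₀/N) = 613.6012/(1 + 613.6012/15925) = 590.8359.
Rounding up, n = 591.

591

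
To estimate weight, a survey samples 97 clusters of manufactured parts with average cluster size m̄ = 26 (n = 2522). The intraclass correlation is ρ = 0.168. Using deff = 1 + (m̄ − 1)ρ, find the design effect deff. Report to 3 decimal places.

deff = 1 + (26 − 1)·0.168 = 1 + 4.2 = 5.2.

5.200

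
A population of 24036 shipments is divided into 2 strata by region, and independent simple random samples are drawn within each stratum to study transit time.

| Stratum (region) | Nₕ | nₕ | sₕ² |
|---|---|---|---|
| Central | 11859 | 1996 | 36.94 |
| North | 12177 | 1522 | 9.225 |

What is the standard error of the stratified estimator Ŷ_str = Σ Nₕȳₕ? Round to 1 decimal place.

Var(Ŷ_str) = Σₕ Nₕ²(1 − fₕ)sₕ²/nₕ.
Central: 11859²·(1 − 1996/11859)·36.94/1996 = 2.1646788 × 10^6.
North: 12177²·(1 − 1522/12177)·9.225/1522 = 786403.58.
Sum = 2.9510824 × 10^6.
SE = √(2.9510824 × 10^6) = 1717.9.

1717.9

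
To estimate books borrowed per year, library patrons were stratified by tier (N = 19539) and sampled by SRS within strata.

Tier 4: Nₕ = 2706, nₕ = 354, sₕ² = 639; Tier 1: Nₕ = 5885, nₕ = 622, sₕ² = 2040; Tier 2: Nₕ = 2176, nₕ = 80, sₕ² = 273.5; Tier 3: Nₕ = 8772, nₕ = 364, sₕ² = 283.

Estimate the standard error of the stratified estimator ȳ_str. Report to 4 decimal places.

0.6980

Var(ȳ_str) = Σₕ Wₕ²(1 − fₕ)sₕ²/nₕ with Wₕ = Nₕ/N, N = 19539.
Tier 4: Wₕ = 0.13849225; term = 0.13849225²·(1 − 0.13082040)·639/354 = 0.030092484.
Tier 1: Wₕ = 0.30119249; term = 0.30119249²·(1 − 0.10569244)·2040/622 = 0.26608167.
Tier 2: Wₕ = 0.11136701; term = 0.11136701²·(1 − 0.03676471)·273.5/80 = 0.04084255.
Tier 3: Wₕ = 0.44894826; term = 0.44894826²·(1 − 0.04149567)·283/364 = 0.15020062.
Sum = 0.48721732.
SE = √(0.48721732) = 0.6980.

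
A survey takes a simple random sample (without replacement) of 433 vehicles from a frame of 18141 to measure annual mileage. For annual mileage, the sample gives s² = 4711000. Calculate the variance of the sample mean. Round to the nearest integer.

10620

Under SRS without replacement, Var(ȳ) = (1 − f)·s²/n with f = n/N = 433/18141 = 0.02386858.
Var(ȳ) = (1 − 0.02386858)·4711000/433 = 0.97613142·10879.908 = 10620.22.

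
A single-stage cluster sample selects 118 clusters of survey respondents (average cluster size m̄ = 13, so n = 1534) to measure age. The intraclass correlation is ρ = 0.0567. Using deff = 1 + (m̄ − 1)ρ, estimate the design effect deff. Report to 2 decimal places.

1.68

deff = 1 + (13 − 1)·0.0567 = 1 + 0.6804 = 1.6804.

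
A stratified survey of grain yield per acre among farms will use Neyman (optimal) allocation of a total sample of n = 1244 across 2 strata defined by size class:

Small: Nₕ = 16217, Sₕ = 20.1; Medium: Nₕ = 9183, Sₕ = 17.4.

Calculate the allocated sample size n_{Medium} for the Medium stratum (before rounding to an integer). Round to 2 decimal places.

Neyman allocation: nₕ = n·NₕSₕ / Σⱼ NⱼSⱼ.
Σ NⱼSⱼ = 16217·20.1 + 9183·17.4 = 485745.9.
n_{Medium} = 1244·9183·17.4 / 485745.9 = 409.21.

409.21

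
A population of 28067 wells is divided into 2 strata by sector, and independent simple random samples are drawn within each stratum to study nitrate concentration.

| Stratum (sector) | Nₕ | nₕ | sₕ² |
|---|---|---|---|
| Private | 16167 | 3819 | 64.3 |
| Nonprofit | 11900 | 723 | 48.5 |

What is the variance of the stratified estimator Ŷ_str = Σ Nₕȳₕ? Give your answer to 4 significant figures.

1.228 × 10^7

Var(Ŷ_str) = Σₕ Nₕ²(1 − fₕ)sₕ²/nₕ.
Private: 16167²·(1 − 3819/16167)·64.3/3819 = 3.361146 × 10^6.
Nonprofit: 11900²·(1 − 723/11900)·48.5/723 = 8.922276 × 10^6.
Sum = 1.2283422 × 10^7.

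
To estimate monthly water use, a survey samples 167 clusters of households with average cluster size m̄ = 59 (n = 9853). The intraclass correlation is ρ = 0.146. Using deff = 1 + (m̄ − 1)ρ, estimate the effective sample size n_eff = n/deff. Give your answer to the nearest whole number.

1041

deff = 1 + (59 − 1)·0.146 = 1 + 8.468 = 9.468.
n_eff = 9853 / 9.468 = 1041.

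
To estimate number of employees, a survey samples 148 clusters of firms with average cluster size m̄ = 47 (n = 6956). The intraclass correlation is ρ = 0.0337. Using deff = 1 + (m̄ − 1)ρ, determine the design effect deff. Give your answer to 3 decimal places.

2.550

deff = 1 + (47 − 1)·0.0337 = 1 + 1.5502 = 2.5502.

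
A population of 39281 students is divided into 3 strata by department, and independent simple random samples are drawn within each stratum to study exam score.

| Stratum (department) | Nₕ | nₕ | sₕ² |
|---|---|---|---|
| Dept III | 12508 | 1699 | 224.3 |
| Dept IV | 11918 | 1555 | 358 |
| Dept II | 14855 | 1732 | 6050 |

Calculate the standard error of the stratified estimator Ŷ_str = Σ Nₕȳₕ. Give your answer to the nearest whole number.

Var(Ŷ_str) = Σₕ Nₕ²(1 − fₕ)sₕ²/nₕ.
Dept III: 12508²·(1 − 1699/12508)·224.3/1699 = 1.7848811 × 10^7.
Dept IV: 11918²·(1 − 1555/11918)·358/1555 = 2.8434233 × 10^7.
Dept II: 14855²·(1 − 1732/14855)·6050/1732 = 6.8094694 × 10^8.
Sum = 7.2722998 × 10^8.
SE = √(7.2722998 × 10^8) = 26967.

26967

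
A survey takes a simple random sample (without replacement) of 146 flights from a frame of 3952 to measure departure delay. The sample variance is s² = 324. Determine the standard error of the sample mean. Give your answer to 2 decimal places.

1.46

Under SRS without replacement, Var(ȳ) = (1 − f)·s²/n with f = n/N = 146/3952 = 0.03694332.
Var(ȳ) = (1 − 0.03694332)·324/146 = 0.96305668·2.2191781 = 2.1371943.
SE(ȳ) = √(2.1371943) = 1.46.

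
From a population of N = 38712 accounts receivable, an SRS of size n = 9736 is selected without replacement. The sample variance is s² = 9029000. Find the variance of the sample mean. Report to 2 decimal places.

Under SRS without replacement, Var(ȳ) = (1 − f)·s²/n with f = n/N = 9736/38712 = 0.25149824.
Var(ȳ) = (1 − 0.25149824)·9029000/9736 = 0.74850176·927.38291 = 694.14774.

694.15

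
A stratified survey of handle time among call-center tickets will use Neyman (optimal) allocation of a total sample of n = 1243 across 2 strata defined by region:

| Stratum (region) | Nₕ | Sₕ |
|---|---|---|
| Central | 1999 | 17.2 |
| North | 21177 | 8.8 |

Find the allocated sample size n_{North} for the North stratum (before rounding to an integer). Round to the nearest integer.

1049

Neyman allocation: nₕ = n·NₕSₕ / Σⱼ NⱼSⱼ.
Σ NⱼSⱼ = 1999·17.2 + 21177·8.8 = 220740.4.
n_{North} = 1243·21177·8.8 / 220740.4 = 1049.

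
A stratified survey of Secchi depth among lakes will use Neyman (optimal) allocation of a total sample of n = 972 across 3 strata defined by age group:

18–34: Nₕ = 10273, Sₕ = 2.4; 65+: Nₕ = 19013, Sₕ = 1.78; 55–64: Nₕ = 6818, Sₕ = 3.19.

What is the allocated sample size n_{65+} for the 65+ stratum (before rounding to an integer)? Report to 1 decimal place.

409.9

Neyman allocation: nₕ = n·NₕSₕ / Σⱼ NⱼSⱼ.
Σ NⱼSⱼ = 10273·2.4 + 19013·1.78 + 6818·3.19 = 80247.76.
n_{65+} = 972·19013·1.78 / 80247.76 = 409.9.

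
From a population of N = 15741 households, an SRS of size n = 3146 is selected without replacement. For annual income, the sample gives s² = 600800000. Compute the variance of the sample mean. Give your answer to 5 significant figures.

Under SRS without replacement, Var(ȳ) = (1 − f)·s²/n with f = n/N = 3146/15741 = 0.19986024.
Var(ȳ) = (1 − 0.19986024)·600800000/3146 = 0.80013976·190972.66 = 152804.82.

152800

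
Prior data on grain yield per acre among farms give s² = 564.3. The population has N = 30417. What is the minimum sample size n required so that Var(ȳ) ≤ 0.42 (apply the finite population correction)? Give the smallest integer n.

Without fpc, n₀ = s²/D = 564.3/0.42 = 1343.5714.
With fpc, (1 − n/N)·s²/n ≤ D requires n ≥ n₀/(1 + n₀/N) = 1343.5714/(1 + 1343.5714/30417) = 1286.7341.
Rounding up, n = 1287.

1287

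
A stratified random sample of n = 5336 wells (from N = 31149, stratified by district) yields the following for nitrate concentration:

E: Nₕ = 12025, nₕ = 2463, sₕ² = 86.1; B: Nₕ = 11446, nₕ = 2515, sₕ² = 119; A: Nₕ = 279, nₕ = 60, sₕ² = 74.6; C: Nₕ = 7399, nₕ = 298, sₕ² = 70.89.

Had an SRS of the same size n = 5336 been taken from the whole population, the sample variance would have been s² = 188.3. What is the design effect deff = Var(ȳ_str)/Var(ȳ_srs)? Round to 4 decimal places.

0.7553

Var(ȳ_str) = Σ Wₕ²(1−fₕ)sₕ²/nₕ with Wₕ = Nₕ/31149:
  E: (12025/31149)²·(1−2463/12025)·86.1/2463 = 0.0041427082
  B: (11446/31149)²·(1−2515/11446)·119/2515 = 0.0049851082
  A: (279/31149)²·(1−60/279)·74.6/60 = 7.8297461 × 10^-5
  C: (7399/31149)²·(1−298/7399)·70.89/298 = 0.012881696
  → Var(ȳ_str) = 0.02208781.
Var(ȳ_srs) = (1 − 5336/31149)·188.3/5336 = 0.029243468.
deff = 0.02208781 / 0.029243468 = 0.7553.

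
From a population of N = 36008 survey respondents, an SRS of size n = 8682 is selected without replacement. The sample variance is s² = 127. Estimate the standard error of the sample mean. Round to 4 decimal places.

0.1054

Under SRS without replacement, Var(ȳ) = (1 − f)·s²/n with f = n/N = 8682/36008 = 0.24111309.
Var(ȳ) = (1 − 0.24111309)·127/8682 = 0.75888691·0.014627966 = 0.011100972.
SE(ȳ) = √(0.011100972) = 0.1054.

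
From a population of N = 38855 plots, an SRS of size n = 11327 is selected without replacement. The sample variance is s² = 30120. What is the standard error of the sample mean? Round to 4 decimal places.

1.3726

Under SRS without replacement, Var(ȳ) = (1 − f)·s²/n with f = n/N = 11327/38855 = 0.29151975.
Var(ȳ) = (1 − 0.29151975)·30120/11327 = 0.70848025·2.659133 = 1.8839432.
SE(ȳ) = √(1.8839432) = 1.3726.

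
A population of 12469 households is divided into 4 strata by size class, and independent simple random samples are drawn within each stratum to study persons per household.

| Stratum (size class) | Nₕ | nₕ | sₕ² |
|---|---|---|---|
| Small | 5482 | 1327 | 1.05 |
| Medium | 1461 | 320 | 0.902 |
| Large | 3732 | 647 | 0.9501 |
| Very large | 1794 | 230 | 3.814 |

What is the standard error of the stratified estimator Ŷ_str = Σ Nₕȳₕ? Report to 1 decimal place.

293.5

Var(Ŷ_str) = Σₕ Nₕ²(1 − fₕ)sₕ²/nₕ.
Small: 5482²·(1 − 1327/5482)·1.05/1327 = 18023.056.
Medium: 1461²·(1 − 320/1461)·0.902/320 = 4698.8591.
Large: 3732²·(1 − 647/3732)·0.9501/647 = 16906.817.
Very large: 1794²·(1 − 230/1794)·3.814/230 = 46527.749.
Sum = 86156.481.
SE = √(86156.481) = 293.5.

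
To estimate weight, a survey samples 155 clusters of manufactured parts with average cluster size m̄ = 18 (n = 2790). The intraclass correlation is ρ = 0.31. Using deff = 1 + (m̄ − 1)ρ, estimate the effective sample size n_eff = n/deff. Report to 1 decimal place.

deff = 1 + (18 − 1)·0.31 = 1 + 5.27 = 6.27.
n_eff = 2790 / 6.27 = 445.0.

445.0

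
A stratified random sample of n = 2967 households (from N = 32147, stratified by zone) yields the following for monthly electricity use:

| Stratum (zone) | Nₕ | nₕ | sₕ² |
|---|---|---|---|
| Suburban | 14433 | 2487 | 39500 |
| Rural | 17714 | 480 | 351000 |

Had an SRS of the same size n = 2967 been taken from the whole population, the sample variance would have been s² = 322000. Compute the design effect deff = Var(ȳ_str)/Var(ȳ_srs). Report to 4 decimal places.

2.2197

Var(ȳ_str) = Σ Wₕ²(1−fₕ)sₕ²/nₕ with Wₕ = Nₕ/32147:
  Suburban: (14433/32147)²·(1−2487/14433)·39500/2487 = 2.6498393
  Rural: (17714/32147)²·(1−480/17714)·351000/480 = 216.01689
  → Var(ȳ_str) = 218.66673.
Var(ȳ_srs) = (1 − 2967/32147)·322000/2967 = 98.510645.
deff = 218.66673 / 98.510645 = 2.2197.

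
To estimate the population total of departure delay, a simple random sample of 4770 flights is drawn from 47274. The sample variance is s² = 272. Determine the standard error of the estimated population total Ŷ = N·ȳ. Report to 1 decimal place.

Var(Ŷ) = N²·Var(ȳ) = N²·(1 − n/N)·s²/n.
f = 4770/47274 = 0.10090113; Var(ȳ) = 0.89909887·272/4770 = 0.05126937.
Var(Ŷ) = 47274² · 0.05126937 = 1.1457838 × 10^8.
SE(Ŷ) = √(1.1457838 × 10^8) = 10704.1.

10704.1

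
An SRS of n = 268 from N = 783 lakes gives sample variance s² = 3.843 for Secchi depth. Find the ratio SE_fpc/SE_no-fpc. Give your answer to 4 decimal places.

0.8110

f = n/N = 268/783 = 0.34227331.
SE_no-fpc = √(s²/n) = 0.11974787; SE_fpc = √((1−f)s²/n) = 0.097115942.
Ratio = √(1−f) = 0.81100351.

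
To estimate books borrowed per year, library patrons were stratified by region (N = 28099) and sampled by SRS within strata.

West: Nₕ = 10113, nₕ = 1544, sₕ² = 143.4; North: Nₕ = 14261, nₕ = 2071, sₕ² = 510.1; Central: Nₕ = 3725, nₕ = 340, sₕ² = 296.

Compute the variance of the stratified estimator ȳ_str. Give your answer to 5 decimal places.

Var(ȳ_str) = Σₕ Wₕ²(1 − fₕ)sₕ²/nₕ with Wₕ = Nₕ/N, N = 28099.
West: Wₕ = 0.35990605; term = 0.35990605²·(1 − 0.15267478)·143.4/1544 = 0.010193663.
North: Wₕ = 0.50752696; term = 0.50752696²·(1 − 0.14522123)·510.1/2071 = 0.054230946.
Central: Wₕ = 0.13256700; term = 0.13256700²·(1 − 0.09127517)·296/340 = 0.01390324.
Sum = 0.078327849.

0.07833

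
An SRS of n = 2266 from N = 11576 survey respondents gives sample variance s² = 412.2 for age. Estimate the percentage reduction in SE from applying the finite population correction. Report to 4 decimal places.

f = n/N = 2266/11576 = 0.19574983.
SE_no-fpc = √(s²/n) = 0.42650492; SE_fpc = √((1−f)s²/n) = 0.38248959.
Ratio = √(1−f) = 0.89679996. Reduction = 100·(1 − 0.89679996) = 10.3200%.

10.3200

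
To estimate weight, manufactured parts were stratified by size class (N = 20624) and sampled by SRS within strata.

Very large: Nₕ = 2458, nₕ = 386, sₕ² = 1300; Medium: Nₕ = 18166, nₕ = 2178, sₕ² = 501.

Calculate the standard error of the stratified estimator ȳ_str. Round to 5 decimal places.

0.44429

Var(ȳ_str) = Σₕ Wₕ²(1 − fₕ)sₕ²/nₕ with Wₕ = Nₕ/N, N = 20624.
Very large: Wₕ = 0.11918154; term = 0.11918154²·(1 − 0.15703824)·1300/386 = 0.040325697.
Medium: Wₕ = 0.88081846; term = 0.88081846²·(1 − 0.11989431)·501/2178 = 0.15706792.
Sum = 0.19739362.
SE = √(0.19739362) = 0.44429.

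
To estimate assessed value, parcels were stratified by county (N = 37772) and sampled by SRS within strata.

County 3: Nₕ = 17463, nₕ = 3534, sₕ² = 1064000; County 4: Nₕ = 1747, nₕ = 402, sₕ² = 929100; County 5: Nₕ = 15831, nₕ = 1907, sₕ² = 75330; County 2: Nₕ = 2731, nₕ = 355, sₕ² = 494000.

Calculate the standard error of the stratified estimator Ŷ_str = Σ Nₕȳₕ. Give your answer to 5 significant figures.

310490

Var(Ŷ_str) = Σₕ Nₕ²(1 − fₕ)sₕ²/nₕ.
County 3: 17463²·(1 − 3534/17463)·1064000/3534 = 7.3234189 × 10^10.
County 4: 1747²·(1 − 402/1747)·929100/402 = 5.4306473 × 10^9.
County 5: 15831²·(1 − 1907/15831)·75330/1907 = 8.7074229 × 10^9.
County 2: 2731²·(1 − 355/2731)·494000/355 = 9.029563 × 10^9.
Sum = 9.6401822 × 10^10.
SE = √(9.6401822 × 10^10) = 310490.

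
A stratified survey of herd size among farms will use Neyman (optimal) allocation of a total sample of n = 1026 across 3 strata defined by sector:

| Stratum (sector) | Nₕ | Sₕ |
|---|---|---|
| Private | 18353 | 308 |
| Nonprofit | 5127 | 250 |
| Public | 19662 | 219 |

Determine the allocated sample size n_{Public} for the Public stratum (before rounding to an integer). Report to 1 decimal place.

Neyman allocation: nₕ = n·NₕSₕ / Σⱼ NⱼSⱼ.
Σ NⱼSⱼ = 18353·308 + 5127·250 + 19662·219 = 1.1240452 × 10^7.
n_{Public} = 1026·19662·219 / (1.1240452 × 10^7) = 393.0.

393.0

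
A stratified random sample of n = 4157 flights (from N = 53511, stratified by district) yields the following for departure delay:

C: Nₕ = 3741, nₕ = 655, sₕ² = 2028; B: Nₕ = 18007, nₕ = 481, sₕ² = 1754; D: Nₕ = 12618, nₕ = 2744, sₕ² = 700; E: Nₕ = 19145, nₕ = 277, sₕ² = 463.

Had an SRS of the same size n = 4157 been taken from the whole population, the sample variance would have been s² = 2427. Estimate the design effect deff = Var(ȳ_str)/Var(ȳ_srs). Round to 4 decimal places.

1.1818

Var(ȳ_str) = Σ Wₕ²(1−fₕ)sₕ²/nₕ with Wₕ = Nₕ/53511:
  C: (3741/53511)²·(1−655/3741)·2028/655 = 0.012483149
  B: (18007/53511)²·(1−481/18007)·1754/481 = 0.40190421
  D: (12618/53511)²·(1−2744/12618)·700/2744 = 0.011099705
  E: (19145/53511)²·(1−277/19145)·463/277 = 0.21086103
  → Var(ȳ_str) = 0.63634809.
Var(ȳ_srs) = (1 − 4157/53511)·2427/4157 = 0.53847934.
deff = 0.63634809 / 0.53847934 = 1.1818.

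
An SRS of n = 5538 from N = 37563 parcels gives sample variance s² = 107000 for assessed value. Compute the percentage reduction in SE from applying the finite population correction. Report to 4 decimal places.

7.6654

f = n/N = 5538/37563 = 0.14743231.
SE_no-fpc = √(s²/n) = 4.3955722; SE_fpc = √((1−f)s²/n) = 4.0586336.
Ratio = √(1−f) = 0.92334592. Reduction = 100·(1 − 0.92334592) = 7.6654%.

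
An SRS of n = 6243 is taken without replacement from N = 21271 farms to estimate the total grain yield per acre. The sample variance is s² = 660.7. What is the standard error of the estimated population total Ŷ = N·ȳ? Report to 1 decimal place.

Var(Ŷ) = N²·Var(ȳ) = N²·(1 − n/N)·s²/n.
f = 6243/21271 = 0.29349819; Var(ȳ) = 0.70650181·660.7/6243 = 0.074769461.
Var(Ŷ) = 21271² · 0.074769461 = 3.3829849 × 10^7.
SE(Ŷ) = √(3.3829849 × 10^7) = 5816.3.

5816.3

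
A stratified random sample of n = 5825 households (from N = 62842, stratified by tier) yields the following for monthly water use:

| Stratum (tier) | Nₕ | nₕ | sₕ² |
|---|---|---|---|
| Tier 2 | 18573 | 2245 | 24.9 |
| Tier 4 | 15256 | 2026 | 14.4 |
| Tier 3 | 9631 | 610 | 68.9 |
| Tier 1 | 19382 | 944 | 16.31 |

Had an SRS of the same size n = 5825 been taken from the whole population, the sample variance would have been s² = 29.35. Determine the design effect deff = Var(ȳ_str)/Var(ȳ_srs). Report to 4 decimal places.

1.1513

Var(ȳ_str) = Σ Wₕ²(1−fₕ)sₕ²/nₕ with Wₕ = Nₕ/62842:
  Tier 2: (18573/62842)²·(1−2245/18573)·24.9/2245 = 8.5172237 × 10^-4
  Tier 4: (15256/62842)²·(1−2026/15256)·14.4/2026 = 3.6326502 × 10^-4
  Tier 3: (9631/62842)²·(1−610/9631)·68.9/610 = 0.0024849374
  Tier 1: (19382/62842)²·(1−944/19382)·16.31/944 = 0.0015634873
  → Var(ȳ_str) = 0.0052634121.
Var(ȳ_srs) = (1 − 5825/62842)·29.35/5825 = 0.0045715823.
deff = 0.0052634121 / 0.0045715823 = 1.1513.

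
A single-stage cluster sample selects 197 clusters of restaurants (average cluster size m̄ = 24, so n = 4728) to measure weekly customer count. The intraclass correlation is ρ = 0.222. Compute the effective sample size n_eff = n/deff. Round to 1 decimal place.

774.3

deff = 1 + (24 − 1)·0.222 = 1 + 5.106 = 6.106.
n_eff = 4728 / 6.106 = 774.3.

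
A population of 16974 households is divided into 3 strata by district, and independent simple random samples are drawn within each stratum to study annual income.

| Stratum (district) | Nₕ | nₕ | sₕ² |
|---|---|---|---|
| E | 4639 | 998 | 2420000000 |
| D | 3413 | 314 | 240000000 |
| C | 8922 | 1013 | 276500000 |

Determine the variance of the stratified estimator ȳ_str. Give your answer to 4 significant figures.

Var(ȳ_str) = Σₕ Wₕ²(1 − fₕ)sₕ²/nₕ with Wₕ = Nₕ/N, N = 16974.
E: Wₕ = 0.27330034; term = 0.27330034²·(1 − 0.21513257)·2420000000/998 = 142154.78.
D: Wₕ = 0.20107223; term = 0.20107223²·(1 − 0.09200117)·240000000/314 = 28058.927.
C: Wₕ = 0.52562743; term = 0.52562743²·(1 − 0.11353957)·276500000/1013 = 66849.95.
Sum = 237063.66.

237100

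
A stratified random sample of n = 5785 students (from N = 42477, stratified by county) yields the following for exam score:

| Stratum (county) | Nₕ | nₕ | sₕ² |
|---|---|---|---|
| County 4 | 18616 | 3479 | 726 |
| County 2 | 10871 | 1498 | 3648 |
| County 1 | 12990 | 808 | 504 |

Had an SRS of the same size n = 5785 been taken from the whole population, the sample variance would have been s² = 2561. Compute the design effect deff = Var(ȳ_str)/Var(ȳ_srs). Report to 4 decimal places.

Var(ȳ_str) = Σ Wₕ²(1−fₕ)sₕ²/nₕ with Wₕ = Nₕ/42477:
  County 4: (18616/42477)²·(1−3479/18616)·726/3479 = 0.032591226
  County 2: (10871/42477)²·(1−1498/10871)·3648/1498 = 0.13752557
  County 1: (12990/42477)²·(1−808/12990)·504/808 = 0.05470654
  → Var(ȳ_str) = 0.22482334.
Var(ȳ_srs) = (1 − 5785/42477)·2561/5785 = 0.38240518.
deff = 0.22482334 / 0.38240518 = 0.5879.

0.5879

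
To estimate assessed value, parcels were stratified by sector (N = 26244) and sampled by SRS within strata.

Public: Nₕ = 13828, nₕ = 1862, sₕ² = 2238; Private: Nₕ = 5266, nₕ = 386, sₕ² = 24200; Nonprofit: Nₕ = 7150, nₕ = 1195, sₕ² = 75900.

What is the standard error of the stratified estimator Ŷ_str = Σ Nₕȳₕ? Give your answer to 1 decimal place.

67188.9

Var(Ŷ_str) = Σₕ Nₕ²(1 − fₕ)sₕ²/nₕ.
Public: 13828²·(1 − 1862/13828)·2238/1862 = 1.9887893 × 10^8.
Private: 5266²·(1 − 386/5266)·24200/386 = 1.6111232 × 10^9.
Nonprofit: 7150²·(1 − 1195/7150)·75900/1195 = 2.7043424 × 10^9.
Sum = 4.5143445 × 10^9.
SE = √(4.5143445 × 10^9) = 67188.9.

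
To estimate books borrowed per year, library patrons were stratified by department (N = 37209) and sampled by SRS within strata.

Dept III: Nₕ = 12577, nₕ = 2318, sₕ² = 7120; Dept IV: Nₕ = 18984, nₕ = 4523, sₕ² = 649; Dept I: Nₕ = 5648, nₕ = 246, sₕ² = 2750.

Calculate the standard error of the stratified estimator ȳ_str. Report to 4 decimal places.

Var(ȳ_str) = Σₕ Wₕ²(1 − fₕ)sₕ²/nₕ with Wₕ = Nₕ/N, N = 37209.
Dept III: Wₕ = 0.33800962; term = 0.33800962²·(1 − 0.18430468)·7120/2318 = 0.28625472.
Dept IV: Wₕ = 0.51019915; term = 0.51019915²·(1 − 0.23825327)·649/4523 = 0.028451696.
Dept I: Wₕ = 0.15179123; term = 0.15179123²·(1 − 0.04355524)·2750/246 = 0.24634903.
Sum = 0.56105545.
SE = √(0.56105545) = 0.7490.

0.7490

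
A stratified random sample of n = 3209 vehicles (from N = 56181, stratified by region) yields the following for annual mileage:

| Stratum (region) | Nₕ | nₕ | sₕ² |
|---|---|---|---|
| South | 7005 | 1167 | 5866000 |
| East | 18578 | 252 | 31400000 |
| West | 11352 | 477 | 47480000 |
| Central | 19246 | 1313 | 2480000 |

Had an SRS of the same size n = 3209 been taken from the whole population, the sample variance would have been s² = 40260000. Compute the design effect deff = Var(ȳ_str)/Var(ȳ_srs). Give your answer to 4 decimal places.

1.4883

Var(ȳ_str) = Σ Wₕ²(1−fₕ)sₕ²/nₕ with Wₕ = Nₕ/56181:
  South: (7005/56181)²·(1−1167/7005)·5866000/1167 = 65.127514
  East: (18578/56181)²·(1−252/18578)·31400000/252 = 13440.543
  West: (11352/56181)²·(1−477/11352)·47480000/477 = 3893.2747
  Central: (19246/56181)²·(1−1313/19246)·2480000/1313 = 206.53871
  → Var(ȳ_str) = 17605.484.
Var(ȳ_srs) = (1 − 3209/56181)·40260000/3209 = 11829.352.
deff = 17605.484 / 11829.352 = 1.4883.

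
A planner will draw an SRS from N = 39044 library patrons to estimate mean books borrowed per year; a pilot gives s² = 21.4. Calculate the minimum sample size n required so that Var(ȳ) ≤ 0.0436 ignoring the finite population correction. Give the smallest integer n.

Without fpc, n₀ = s²/D = 21.4/0.0436 = 490.8257.
Rounding up, n = 491.

491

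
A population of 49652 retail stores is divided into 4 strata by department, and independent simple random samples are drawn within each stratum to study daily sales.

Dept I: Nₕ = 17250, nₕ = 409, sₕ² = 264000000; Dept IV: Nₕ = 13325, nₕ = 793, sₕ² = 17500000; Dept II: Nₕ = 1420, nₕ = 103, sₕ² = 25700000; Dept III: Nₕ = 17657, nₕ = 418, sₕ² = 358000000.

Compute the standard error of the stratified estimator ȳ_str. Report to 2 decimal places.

Var(ȳ_str) = Σₕ Wₕ²(1 − fₕ)sₕ²/nₕ with Wₕ = Nₕ/N, N = 49652.
Dept I: Wₕ = 0.34741803; term = 0.34741803²·(1 − 0.02371014)·264000000/409 = 76061.362.
Dept IV: Wₕ = 0.26836784; term = 0.26836784²·(1 − 0.05951220)·17500000/793 = 1494.7858.
Dept II: Wₕ = 0.02859905; term = 0.02859905²·(1 − 0.07253521)·25700000/103 = 189.27643.
Dept III: Wₕ = 0.35561508; term = 0.35561508²·(1 − 0.02367333)·358000000/418 = 105745.58.
Sum = 183491.
SE = √(183491) = 428.36.

428.36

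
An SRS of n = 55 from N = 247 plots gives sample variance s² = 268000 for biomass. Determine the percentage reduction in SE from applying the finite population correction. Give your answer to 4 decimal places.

11.8338

f = n/N = 55/247 = 0.22267206.
SE_no-fpc = √(s²/n) = 69.804923; SE_fpc = √((1−f)s²/n) = 61.54435.
Ratio = √(1−f) = 0.88166203. Reduction = 100·(1 − 0.88166203) = 11.8338%.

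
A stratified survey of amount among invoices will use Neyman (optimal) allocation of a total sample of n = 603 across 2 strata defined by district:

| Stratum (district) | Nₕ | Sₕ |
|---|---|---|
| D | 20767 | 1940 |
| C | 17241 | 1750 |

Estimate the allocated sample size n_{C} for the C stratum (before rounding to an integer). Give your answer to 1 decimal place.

Neyman allocation: nₕ = n·NₕSₕ / Σⱼ NⱼSⱼ.
Σ NⱼSⱼ = 20767·1940 + 17241·1750 = 7.045973 × 10^7.
n_{C} = 603·17241·1750 / (7.045973 × 10^7) = 258.2.

258.2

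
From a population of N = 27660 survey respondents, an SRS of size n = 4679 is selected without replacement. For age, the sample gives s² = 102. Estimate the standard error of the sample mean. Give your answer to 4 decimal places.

0.1346

Under SRS without replacement, Var(ȳ) = (1 − f)·s²/n with f = n/N = 4679/27660 = 0.16916124.
Var(ȳ) = (1 − 0.16916124)·102/4679 = 0.83083876·0.02179953 = 0.018111894.
SE(ȳ) = √(0.018111894) = 0.1346.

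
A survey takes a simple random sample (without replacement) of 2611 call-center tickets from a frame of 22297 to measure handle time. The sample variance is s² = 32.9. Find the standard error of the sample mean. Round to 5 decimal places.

Under SRS without replacement, Var(ȳ) = (1 − f)·s²/n with f = n/N = 2611/22297 = 0.11710096.
Var(ȳ) = (1 − 0.11710096)·32.9/2611 = 0.88289904·0.012600536 = 0.011125001.
SE(ȳ) = √(0.011125001) = 0.10548.

0.10548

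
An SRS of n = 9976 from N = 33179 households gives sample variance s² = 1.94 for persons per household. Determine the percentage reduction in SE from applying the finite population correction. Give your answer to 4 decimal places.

16.3742

f = n/N = 9976/33179 = 0.30067211.
SE_no-fpc = √(s²/n) = 0.013945132; SE_fpc = √((1−f)s²/n) = 0.011661732.
Ratio = √(1−f) = 0.83625827. Reduction = 100·(1 − 0.83625827) = 16.3742%.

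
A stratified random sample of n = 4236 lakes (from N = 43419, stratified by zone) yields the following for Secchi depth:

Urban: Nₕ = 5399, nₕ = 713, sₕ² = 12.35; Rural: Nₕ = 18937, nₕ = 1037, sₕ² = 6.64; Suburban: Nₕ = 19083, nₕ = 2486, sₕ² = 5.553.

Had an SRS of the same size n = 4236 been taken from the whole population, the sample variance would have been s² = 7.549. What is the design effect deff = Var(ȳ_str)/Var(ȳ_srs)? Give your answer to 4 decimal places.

1.0938

Var(ȳ_str) = Σ Wₕ²(1−fₕ)sₕ²/nₕ with Wₕ = Nₕ/43419:
  Urban: (5399/43419)²·(1−713/5399)·12.35/713 = 2.3245206 × 10^-4
  Rural: (18937/43419)²·(1−1037/18937)·6.64/1037 = 0.0011513143
  Suburban: (19083/43419)²·(1−2486/19083)·5.553/2486 = 3.7526941 × 10^-4
  → Var(ȳ_str) = 0.0017590358.
Var(ȳ_srs) = (1 − 4236/43419)·7.549/4236 = 0.0016082418.
deff = 0.0017590358 / 0.0016082418 = 1.0938.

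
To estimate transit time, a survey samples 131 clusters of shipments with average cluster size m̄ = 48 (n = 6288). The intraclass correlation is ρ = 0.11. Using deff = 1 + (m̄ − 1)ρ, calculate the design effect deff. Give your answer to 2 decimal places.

6.17

deff = 1 + (48 − 1)·0.11 = 1 + 5.17 = 6.17.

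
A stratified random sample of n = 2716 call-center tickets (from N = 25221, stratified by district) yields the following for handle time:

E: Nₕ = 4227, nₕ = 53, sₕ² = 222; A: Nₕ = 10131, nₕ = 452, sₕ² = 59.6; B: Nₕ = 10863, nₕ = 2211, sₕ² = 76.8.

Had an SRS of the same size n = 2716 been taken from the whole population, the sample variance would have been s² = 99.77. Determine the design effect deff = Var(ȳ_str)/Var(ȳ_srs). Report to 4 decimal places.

4.3212

Var(ȳ_str) = Σ Wₕ²(1−fₕ)sₕ²/nₕ with Wₕ = Nₕ/25221:
  E: (4227/25221)²·(1−53/4227)·222/53 = 0.11618156
  A: (10131/25221)²·(1−452/10131)·59.6/452 = 0.02032666
  B: (10863/25221)²·(1−2211/10863)·76.8/2211 = 0.0051323252
  → Var(ȳ_str) = 0.14164055.
Var(ȳ_srs) = (1 − 2716/25221)·99.77/2716 = 0.032778337.
deff = 0.14164055 / 0.032778337 = 4.3212.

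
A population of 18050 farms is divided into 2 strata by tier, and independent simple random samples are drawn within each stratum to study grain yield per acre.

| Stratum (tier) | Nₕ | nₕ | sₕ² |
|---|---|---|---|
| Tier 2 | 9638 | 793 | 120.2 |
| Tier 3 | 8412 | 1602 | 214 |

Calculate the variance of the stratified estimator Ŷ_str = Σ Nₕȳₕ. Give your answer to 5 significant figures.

2.0574 × 10^7

Var(Ŷ_str) = Σₕ Nₕ²(1 − fₕ)sₕ²/nₕ.
Tier 2: 9638²·(1 − 793/9638)·120.2/793 = 1.2921592 × 10^7.
Tier 3: 8412²·(1 − 1602/8412)·214/1602 = 7.6523996 × 10^6.
Sum = 2.0573992 × 10^7.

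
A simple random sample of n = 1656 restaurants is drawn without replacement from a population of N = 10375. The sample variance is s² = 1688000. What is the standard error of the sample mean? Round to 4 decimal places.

29.2682

Under SRS without replacement, Var(ȳ) = (1 − f)·s²/n with f = n/N = 1656/10375 = 0.15961446.
Var(ȳ) = (1 − 0.15961446)·1688000/1656 = 0.84038554·1019.3237 = 856.62488.
SE(ȳ) = √(856.62488) = 29.2682.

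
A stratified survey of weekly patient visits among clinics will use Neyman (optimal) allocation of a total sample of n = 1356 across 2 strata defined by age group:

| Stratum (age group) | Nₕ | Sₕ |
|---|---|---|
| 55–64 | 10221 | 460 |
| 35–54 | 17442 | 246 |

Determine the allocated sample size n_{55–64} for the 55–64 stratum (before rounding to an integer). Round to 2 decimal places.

708.98

Neyman allocation: nₕ = n·NₕSₕ / Σⱼ NⱼSⱼ.
Σ NⱼSⱼ = 10221·460 + 17442·246 = 8.992392 × 10^6.
n_{55–64} = 1356·10221·460 / (8.992392 × 10^6) = 708.98.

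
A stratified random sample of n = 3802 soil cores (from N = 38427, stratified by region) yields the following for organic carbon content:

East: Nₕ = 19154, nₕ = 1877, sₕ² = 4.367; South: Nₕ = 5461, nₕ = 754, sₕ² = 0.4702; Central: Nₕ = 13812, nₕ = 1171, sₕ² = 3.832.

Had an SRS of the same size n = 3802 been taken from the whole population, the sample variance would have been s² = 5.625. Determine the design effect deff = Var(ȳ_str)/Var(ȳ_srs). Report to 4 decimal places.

0.6895

Var(ȳ_str) = Σ Wₕ²(1−fₕ)sₕ²/nₕ with Wₕ = Nₕ/38427:
  East: (19154/38427)²·(1−1877/19154)·4.367/1877 = 5.214033 × 10^-4
  South: (5461/38427)²·(1−754/5461)·0.4702/754 = 1.0855622 × 10^-5
  Central: (13812/38427)²·(1−1171/13812)·3.832/1171 = 3.8693111 × 10^-4
  → Var(ȳ_str) = 9.1919003 × 10^-4.
Var(ȳ_srs) = (1 − 3802/38427)·5.625/3802 = 0.001333103.
deff = (9.1919003 × 10^-4) / 0.001333103 = 0.6895.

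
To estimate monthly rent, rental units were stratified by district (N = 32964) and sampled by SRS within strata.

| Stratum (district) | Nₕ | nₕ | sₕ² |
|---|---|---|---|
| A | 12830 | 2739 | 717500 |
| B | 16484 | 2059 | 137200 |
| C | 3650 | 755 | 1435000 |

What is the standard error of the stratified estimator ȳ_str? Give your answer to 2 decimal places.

8.02

Var(ȳ_str) = Σₕ Wₕ²(1 − fₕ)sₕ²/nₕ with Wₕ = Nₕ/N, N = 32964.
A: Wₕ = 0.38921247; term = 0.38921247²·(1 − 0.21348402)·717500/2739 = 31.211233.
B: Wₕ = 0.50006067; term = 0.50006067²·(1 − 0.12490900)·137200/2059 = 14.581305.
C: Wₕ = 0.11072685; term = 0.11072685²·(1 − 0.20684932)·1435000/755 = 18.482749.
Sum = 64.275287.
SE = √(64.275287) = 8.02.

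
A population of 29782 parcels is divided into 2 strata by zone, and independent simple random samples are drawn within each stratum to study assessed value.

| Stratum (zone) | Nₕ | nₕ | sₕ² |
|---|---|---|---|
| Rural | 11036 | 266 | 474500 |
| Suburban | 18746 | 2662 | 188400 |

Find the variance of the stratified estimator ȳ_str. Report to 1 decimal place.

Var(ȳ_str) = Σₕ Wₕ²(1 − fₕ)sₕ²/nₕ with Wₕ = Nₕ/N, N = 29782.
Rural: Wₕ = 0.37055940; term = 0.37055940²·(1 − 0.02410294)·474500/266 = 239.04202.
Suburban: Wₕ = 0.62944060; term = 0.62944060²·(1 − 0.14200363)·188400/2662 = 24.058459.
Sum = 263.10048.

263.1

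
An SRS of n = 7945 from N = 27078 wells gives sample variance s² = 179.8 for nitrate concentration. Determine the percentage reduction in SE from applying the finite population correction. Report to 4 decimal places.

15.9412

f = n/N = 7945/27078 = 0.29341163.
SE_no-fpc = √(s²/n) = 0.15043465; SE_fpc = √((1−f)s²/n) = 0.12645358.
Ratio = √(1−f) = 0.84058811. Reduction = 100·(1 − 0.84058811) = 15.9412%.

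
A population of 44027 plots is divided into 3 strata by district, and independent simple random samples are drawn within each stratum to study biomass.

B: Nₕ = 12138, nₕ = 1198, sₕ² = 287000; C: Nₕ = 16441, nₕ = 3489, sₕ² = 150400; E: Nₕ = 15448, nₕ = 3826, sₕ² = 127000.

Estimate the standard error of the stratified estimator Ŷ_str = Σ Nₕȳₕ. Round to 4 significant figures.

Var(Ŷ_str) = Σₕ Nₕ²(1 − fₕ)sₕ²/nₕ.
B: 12138²·(1 − 1198/12138)·287000/1198 = 3.1811895 × 10^10.
C: 16441²·(1 − 3489/16441)·150400/3489 = 9.1793501 × 10^9.
E: 15448²·(1 − 3826/15448)·127000/3826 = 5.9595283 × 10^9.
Sum = 4.6950773 × 10^10.
SE = √(4.6950773 × 10^10) = 216700.

216700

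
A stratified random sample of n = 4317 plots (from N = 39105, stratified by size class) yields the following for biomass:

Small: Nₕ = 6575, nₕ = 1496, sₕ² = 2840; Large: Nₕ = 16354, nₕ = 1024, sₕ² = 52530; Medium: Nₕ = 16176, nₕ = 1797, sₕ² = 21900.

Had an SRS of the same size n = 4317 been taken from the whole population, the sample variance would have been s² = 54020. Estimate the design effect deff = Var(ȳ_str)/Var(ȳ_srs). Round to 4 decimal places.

Var(ȳ_str) = Σ Wₕ²(1−fₕ)sₕ²/nₕ with Wₕ = Nₕ/39105:
  Small: (6575/39105)²·(1−1496/6575)·2840/1496 = 0.041456834
  Large: (16354/39105)²·(1−1024/16354)·52530/1024 = 8.4102521
  Medium: (16176/39105)²·(1−1797/16176)·21900/1797 = 1.8536651
  → Var(ȳ_str) = 10.305374.
Var(ȳ_srs) = (1 − 4317/39105)·54020/4317 = 11.13191.
deff = 10.305374 / 11.13191 = 0.9258.

0.9258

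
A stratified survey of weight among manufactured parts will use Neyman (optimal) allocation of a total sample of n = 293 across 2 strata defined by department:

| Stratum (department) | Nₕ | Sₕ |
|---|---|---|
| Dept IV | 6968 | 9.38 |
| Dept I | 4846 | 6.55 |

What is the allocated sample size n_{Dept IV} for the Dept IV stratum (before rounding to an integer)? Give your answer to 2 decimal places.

197.22

Neyman allocation: nₕ = n·NₕSₕ / Σⱼ NⱼSⱼ.
Σ NⱼSⱼ = 6968·9.38 + 4846·6.55 = 97101.14.
n_{Dept IV} = 293·6968·9.38 / 97101.14 = 197.22.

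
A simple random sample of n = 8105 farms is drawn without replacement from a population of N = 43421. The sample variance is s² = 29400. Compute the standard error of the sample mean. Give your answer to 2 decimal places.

1.72

Under SRS without replacement, Var(ȳ) = (1 − f)·s²/n with f = n/N = 8105/43421 = 0.18666083.
Var(ȳ) = (1 − 0.18666083)·29400/8105 = 0.81333917·3.6273905 = 2.9502988.
SE(ȳ) = √(2.9502988) = 1.72.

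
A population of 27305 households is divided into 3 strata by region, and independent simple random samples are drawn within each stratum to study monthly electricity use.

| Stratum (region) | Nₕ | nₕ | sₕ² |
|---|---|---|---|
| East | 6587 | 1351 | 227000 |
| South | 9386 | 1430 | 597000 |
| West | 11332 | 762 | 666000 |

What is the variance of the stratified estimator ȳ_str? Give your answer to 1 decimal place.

Var(ȳ_str) = Σₕ Wₕ²(1 − fₕ)sₕ²/nₕ with Wₕ = Nₕ/N, N = 27305.
East: Wₕ = 0.24123787; term = 0.24123787²·(1 − 0.20510096)·227000/1351 = 7.7727276.
South: Wₕ = 0.34374657; term = 0.34374657²·(1 − 0.15235457)·597000/1430 = 41.814726.
West: Wₕ = 0.41501556; term = 0.41501556²·(1 − 0.06724321)·666000/762 = 140.41595.
Sum = 190.0034.

190.0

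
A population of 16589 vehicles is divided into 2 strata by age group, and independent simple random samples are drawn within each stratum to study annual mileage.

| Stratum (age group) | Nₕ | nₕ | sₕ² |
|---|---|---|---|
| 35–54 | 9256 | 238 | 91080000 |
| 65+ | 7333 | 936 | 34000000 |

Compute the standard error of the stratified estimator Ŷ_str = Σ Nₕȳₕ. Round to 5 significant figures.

Var(Ŷ_str) = Σₕ Nₕ²(1 − fₕ)sₕ²/nₕ.
35–54: 9256²·(1 − 238/9256)·91080000/238 = 3.194329 × 10^13.
65+: 7333²·(1 − 936/7333)·34000000/936 = 1.7039667 × 10^12.
Sum = 3.3647257 × 10^13.
SE = √(3.3647257 × 10^13) = 5.8006 × 10^6.

5.8006 × 10^6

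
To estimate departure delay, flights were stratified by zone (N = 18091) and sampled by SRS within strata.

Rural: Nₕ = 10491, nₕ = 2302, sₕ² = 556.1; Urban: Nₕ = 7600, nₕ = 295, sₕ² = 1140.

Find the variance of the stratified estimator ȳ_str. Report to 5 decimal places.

Var(ȳ_str) = Σₕ Wₕ²(1 − fₕ)sₕ²/nₕ with Wₕ = Nₕ/N, N = 18091.
Rural: Wₕ = 0.57990161; term = 0.57990161²·(1 − 0.21942617)·556.1/2302 = 0.063411815.
Urban: Wₕ = 0.42009839; term = 0.42009839²·(1 − 0.03881579)·1140/295 = 0.65552838.
Sum = 0.7189402.

0.71894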